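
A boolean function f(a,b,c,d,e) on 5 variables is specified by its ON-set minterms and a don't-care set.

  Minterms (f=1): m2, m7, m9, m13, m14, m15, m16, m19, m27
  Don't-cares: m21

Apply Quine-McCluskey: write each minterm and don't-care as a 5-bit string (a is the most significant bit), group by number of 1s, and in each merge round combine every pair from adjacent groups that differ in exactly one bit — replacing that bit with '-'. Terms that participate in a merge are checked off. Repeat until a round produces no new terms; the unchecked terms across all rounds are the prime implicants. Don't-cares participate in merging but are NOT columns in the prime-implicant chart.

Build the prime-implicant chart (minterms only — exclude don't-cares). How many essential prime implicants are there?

size-2^0 implicants → 00010  00111(✓)  01001(✓)  01101(✓)  01110(✓)  01111(✓)  10000  10011(✓)  10101  11011(✓)
size-2^1 implicants → 0-111  01-01  011-1  0111-  1-011
Unchecked terms (primes): 0-111, 00010, 01-01, 011-1, 0111-, 1-011, 10000, 10101
Minterm coverage:
  m2 ⊆ 00010 [E]
  m7 ⊆ 0-111 [E]
  m9 ⊆ 01-01 [E]
  m13 ⊆ 01-01,011-1
  m14 ⊆ 0111- [E]
  m15 ⊆ 0-111,011-1,0111-
  m16 ⊆ 10000 [E]
  m19 ⊆ 1-011 [E]
  m27 ⊆ 1-011 [E]
E = {0-111, 00010, 01-01, 0111-, 1-011, 10000}

6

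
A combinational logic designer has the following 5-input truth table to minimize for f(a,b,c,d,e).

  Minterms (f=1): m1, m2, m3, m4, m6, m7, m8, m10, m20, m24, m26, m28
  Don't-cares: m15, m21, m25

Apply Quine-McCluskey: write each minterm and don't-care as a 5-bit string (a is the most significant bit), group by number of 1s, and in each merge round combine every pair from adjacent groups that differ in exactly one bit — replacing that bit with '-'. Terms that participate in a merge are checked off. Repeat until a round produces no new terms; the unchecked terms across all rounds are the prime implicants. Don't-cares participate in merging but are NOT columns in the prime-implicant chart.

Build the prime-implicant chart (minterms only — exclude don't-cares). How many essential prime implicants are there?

2

Round 0: 00001✓ 00010✓ 00011✓ 00100✓ 00110✓ 00111✓ 01000✓ 01010✓ 01111✓ 10100✓ 10101✓ 11000✓ 11001✓ 11010✓ 11100✓
Round 1: -0100 -1000✓ -1010✓ 0-010 0-111 00-10✓ 00-11✓ 000-1 0001-✓ 001-0 0011-✓ 010-0✓ 1-100 1010- 11-00 110-0✓ 1100-
Round 2: -10-0 00-1-
PIs = {-0100, -10-0, 0-010, 0-111, 00-1-, 000-1, 001-0, 1-100, 1010-, 11-00, 1100-}
Coverage chart:
  m1: 000-1 ←essential
  m2: 0-010,00-1-
  m3: 00-1-,000-1
  m4: -0100,001-0
  m6: 00-1-,001-0
  m7: 0-111,00-1-
  m8: -10-0 ←essential
  m10: -10-0,0-010
  m20: -0100,1-100,1010-
  m24: -10-0,11-00,1100-
  m26: -10-0 ←essential
  m28: 1-100,11-00
Essential: -10-0, 000-1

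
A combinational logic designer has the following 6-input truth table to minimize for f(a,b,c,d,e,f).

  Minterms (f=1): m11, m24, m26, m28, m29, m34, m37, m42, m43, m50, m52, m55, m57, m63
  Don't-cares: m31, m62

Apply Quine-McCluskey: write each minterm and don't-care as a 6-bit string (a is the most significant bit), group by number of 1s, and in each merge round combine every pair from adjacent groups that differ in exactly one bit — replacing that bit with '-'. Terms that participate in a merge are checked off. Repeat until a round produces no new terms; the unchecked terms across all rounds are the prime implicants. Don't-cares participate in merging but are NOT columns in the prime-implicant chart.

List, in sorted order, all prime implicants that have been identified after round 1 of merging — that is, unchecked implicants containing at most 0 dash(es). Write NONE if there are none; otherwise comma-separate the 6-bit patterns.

Round 0: 001011✓ 011000✓ 011010✓ 011100✓ 011101✓ 011111✓ 100010✓ 100101 101010✓ 101011✓ 110010✓ 110100 110111✓ 111001 111110✓ 111111✓
Round 1: -01011 -11111 011-00 0110-0 0111-1 01110- 1-0010 10-010 10101- 11-111 11111-
PIs = {-01011, -11111, 011-00, 0110-0, 0111-1, 01110-, 1-0010, 10-010, 100101, 10101-, 11-111, 110100, 111001, 11111-}

100101, 110100, 111001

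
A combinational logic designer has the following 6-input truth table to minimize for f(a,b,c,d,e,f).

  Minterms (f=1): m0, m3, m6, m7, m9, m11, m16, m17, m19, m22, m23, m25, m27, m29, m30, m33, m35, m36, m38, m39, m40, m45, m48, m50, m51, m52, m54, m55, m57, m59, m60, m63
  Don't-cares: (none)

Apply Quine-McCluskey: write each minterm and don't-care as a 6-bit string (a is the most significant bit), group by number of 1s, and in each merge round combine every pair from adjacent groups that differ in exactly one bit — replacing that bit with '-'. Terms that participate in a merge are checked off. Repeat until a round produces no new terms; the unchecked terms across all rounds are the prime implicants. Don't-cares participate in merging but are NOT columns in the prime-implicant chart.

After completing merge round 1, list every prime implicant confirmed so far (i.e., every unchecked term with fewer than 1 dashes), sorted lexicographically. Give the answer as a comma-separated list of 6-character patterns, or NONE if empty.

101000, 101101

[col 0] 000000*, 000011*, 000110*, 000111*, 001001*, 001011*, 010000*, 010001*, 010011*, 010110*, 010111*, 011001*, 011011*, 011101*, 011110*, 100001*, 100011*, 100100*, 100110*, 100111*, 101000, 101101, 110000*, 110010*, 110011*, 110100*, 110110*, 110111*, 111001*, 111011*, 111100*, 111111*
[col 1] -00011*, -00110*, -00111*, -10000, -10011*, -10110*, -10111*, -11001*, -11011*, 0-0000, 0-0011*, 0-0110*, 0-0111*, 0-1001*, 0-1011*, 00-011*, 000-11*, 00011-*, 0010-1*, 01-001*, 01-011*, 01-110, 010-11*, 0100-1*, 01000-, 01011-*, 011-01, 0110-1*, 1-0011*, 1-0100*, 1-0110*, 1-0111*, 100-11*, 1000-1, 1001-0*, 10011-*, 11-011*, 11-100, 11-111*, 110-00*, 110-10*, 110-11*, 1100-0*, 11001-*, 1101-0*, 11011-*, 111-11*, 1110-1*
[col 2] --0011*, --0110*, --0111*, -00-11*, -0011-*, -1-011, -10-11*, -1011-*, -110-1, 0--011, 0-0-11*, 0-011-*, 0-10-1, 01-0-1, 1-0-11*, 1-01-0, 1-011-*, 11--11, 110--0, 110-1-
[col 3] --0-11, --011-
Prime implicants: --0-11, --011-, -1-011, -10000, -110-1, 0--011, 0-0000, 0-10-1, 01-0-1, 01-110, 01000-, 011-01, 1-01-0, 1000-1, 101000, 101101, 11--11, 11-100, 110--0, 110-1-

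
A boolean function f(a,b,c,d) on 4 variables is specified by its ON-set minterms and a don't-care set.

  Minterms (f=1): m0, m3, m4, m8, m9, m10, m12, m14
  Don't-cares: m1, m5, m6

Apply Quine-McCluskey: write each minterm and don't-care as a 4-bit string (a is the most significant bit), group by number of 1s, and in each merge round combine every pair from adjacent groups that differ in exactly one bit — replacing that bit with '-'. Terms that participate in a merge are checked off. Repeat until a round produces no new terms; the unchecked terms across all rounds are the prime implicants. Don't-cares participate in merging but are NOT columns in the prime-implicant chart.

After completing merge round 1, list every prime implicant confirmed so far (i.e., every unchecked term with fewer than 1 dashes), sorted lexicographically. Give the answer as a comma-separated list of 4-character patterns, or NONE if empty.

Round 0: 0000✓ 0001✓ 0011✓ 0100✓ 0101✓ 0110✓ 1000✓ 1001✓ 1010✓ 1100✓ 1110✓
Round 1: -000✓ -001✓ -100✓ -110✓ 0-00✓ 0-01✓ 00-1 000-✓ 01-0✓ 010-✓ 1-00✓ 1-10✓ 10-0✓ 100-✓ 11-0✓
Round 2: --00 -00- -1-0 0-0- 1--0
PIs = {--00, -00-, -1-0, 0-0-, 00-1, 1--0}

NONE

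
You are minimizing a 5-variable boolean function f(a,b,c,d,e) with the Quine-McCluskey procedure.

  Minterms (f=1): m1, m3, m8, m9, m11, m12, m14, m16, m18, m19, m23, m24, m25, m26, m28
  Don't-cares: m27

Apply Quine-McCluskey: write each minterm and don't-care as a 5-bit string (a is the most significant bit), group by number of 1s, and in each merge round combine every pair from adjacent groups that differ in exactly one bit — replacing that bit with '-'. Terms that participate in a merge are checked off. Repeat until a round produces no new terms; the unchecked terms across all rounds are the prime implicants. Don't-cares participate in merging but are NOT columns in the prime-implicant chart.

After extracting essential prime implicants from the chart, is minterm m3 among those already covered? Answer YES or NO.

YES

[col 0] 00001*, 00011*, 01000*, 01001*, 01011*, 01100*, 01110*, 10000*, 10010*, 10011*, 10111*, 11000*, 11001*, 11010*, 11011*, 11100*
[col 1] -0011*, -1000*, -1001*, -1011*, -1100*, 0-001*, 0-011*, 000-1*, 01-00*, 010-1*, 0100-*, 011-0, 1-000*, 1-010*, 1-011*, 10-11, 100-0*, 1001-*, 11-00*, 110-0*, 110-1*, 1100-*, 1101-*
[col 2] --011, -1-00, -10-1, -100-, 0-0-1, 1-0-0, 1-01-, 110--
Prime implicants: --011, -1-00, -10-1, -100-, 0-0-1, 011-0, 1-0-0, 1-01-, 10-11, 110--
PI chart (minterm → PIs covering it):
  1 | 0-0-1  (sole → essential)
  3 | --011,0-0-1
  8 | -1-00,-100-
  9 | -10-1,-100-,0-0-1
  11 | --011,-10-1,0-0-1
  12 | -1-00,011-0
  14 | 011-0  (sole → essential)
  16 | 1-0-0  (sole → essential)
  18 | 1-0-0,1-01-
  19 | --011,1-01-,10-11
  23 | 10-11  (sole → essential)
  24 | -1-00,-100-,1-0-0,110--
  25 | -10-1,-100-,110--
  26 | 1-0-0,1-01-,110--
  28 | -1-00  (sole → essential)
Essential prime implicants: -1-00, 0-0-1, 011-0, 1-0-0, 10-11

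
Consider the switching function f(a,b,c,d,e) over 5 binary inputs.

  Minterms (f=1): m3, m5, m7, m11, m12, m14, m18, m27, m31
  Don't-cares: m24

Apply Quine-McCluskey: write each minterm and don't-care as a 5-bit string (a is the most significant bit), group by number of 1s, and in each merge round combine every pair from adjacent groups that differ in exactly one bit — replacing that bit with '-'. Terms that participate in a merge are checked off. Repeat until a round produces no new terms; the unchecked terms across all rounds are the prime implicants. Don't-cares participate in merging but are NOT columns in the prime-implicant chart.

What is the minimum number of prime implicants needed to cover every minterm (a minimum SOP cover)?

5

[col 0] 00011*, 00101*, 00111*, 01011*, 01100*, 01110*, 10010, 11000, 11011*, 11111*
[col 1] -1011, 0-011, 00-11, 001-1, 011-0, 11-11
Prime implicants: -1011, 0-011, 00-11, 001-1, 011-0, 10010, 11-11, 11000
PI chart (minterm → PIs covering it):
  3 | 0-011,00-11
  5 | 001-1  (sole → essential)
  7 | 00-11,001-1
  11 | -1011,0-011
  12 | 011-0  (sole → essential)
  14 | 011-0  (sole → essential)
  18 | 10010  (sole → essential)
  27 | -1011,11-11
  31 | 11-11  (sole → essential)
Essential prime implicants: 001-1, 011-0, 10010, 11-11
Petrick residual → 0-011
Minimum SOP uses 5 PIs: a'c'de + a'b'ce + a'bce' + ab'c'de' + abde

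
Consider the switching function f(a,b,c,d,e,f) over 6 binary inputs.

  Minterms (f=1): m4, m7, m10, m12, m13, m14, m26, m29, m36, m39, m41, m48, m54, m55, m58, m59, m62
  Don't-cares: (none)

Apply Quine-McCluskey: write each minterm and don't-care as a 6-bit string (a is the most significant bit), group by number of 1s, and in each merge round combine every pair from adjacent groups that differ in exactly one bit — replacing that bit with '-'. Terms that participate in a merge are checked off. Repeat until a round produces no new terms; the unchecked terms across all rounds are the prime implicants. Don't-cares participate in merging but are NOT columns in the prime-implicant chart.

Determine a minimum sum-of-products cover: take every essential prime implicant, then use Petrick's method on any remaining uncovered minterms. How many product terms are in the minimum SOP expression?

Round 0: 000100✓ 000111✓ 001010✓ 001100✓ 001101✓ 001110✓ 011010✓ 011101✓ 100100✓ 100111✓ 101001 110000 110110✓ 110111✓ 111010✓ 111011✓ 111110✓
Round 1: -00100 -00111 -11010 0-1010 0-1101 00-100 001-10 0011-0 00110- 1-0111 11-110 11011- 111-10 11101-
PIs = {-00100, -00111, -11010, 0-1010, 0-1101, 00-100, 001-10, 0011-0, 00110-, 1-0111, 101001, 11-110, 110000, 11011-, 111-10, 11101-}
Coverage chart:
  m4: -00100,00-100
  m7: -00111 ←essential
  m10: 0-1010,001-10
  m12: 00-100,0011-0,00110-
  m13: 0-1101,00110-
  m14: 001-10,0011-0
  m26: -11010,0-1010
  m29: 0-1101 ←essential
  m36: -00100 ←essential
  m39: -00111,1-0111
  m41: 101001 ←essential
  m48: 110000 ←essential
  m54: 11-110,11011-
  m55: 1-0111,11011-
  m58: -11010,111-10,11101-
  m59: 11101- ←essential
  m62: 11-110,111-10
Essential: -00100, -00111, 0-1101, 101001, 110000, 11101-
Petrick residual → 0-1010, 0011-0, 1-0111, 11-110
Min cover (10 terms): b'c'de'f' + b'c'def + a'cd'ef' + a'cde'f + a'b'cdf' + ac'def + ab'cd'e'f + abdef' + abc'd'e'f' + abcd'e

10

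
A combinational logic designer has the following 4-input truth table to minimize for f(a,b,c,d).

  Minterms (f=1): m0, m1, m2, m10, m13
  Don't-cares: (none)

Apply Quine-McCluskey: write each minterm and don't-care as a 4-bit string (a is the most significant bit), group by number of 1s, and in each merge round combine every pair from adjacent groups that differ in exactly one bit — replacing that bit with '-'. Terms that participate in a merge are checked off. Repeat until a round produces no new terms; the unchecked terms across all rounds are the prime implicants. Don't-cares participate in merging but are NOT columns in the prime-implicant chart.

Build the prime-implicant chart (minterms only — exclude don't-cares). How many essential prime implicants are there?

[col 0] 0000*, 0001*, 0010*, 1010*, 1101
[col 1] -010, 00-0, 000-
Prime implicants: -010, 00-0, 000-, 1101
PI chart (minterm → PIs covering it):
  0 | 00-0,000-
  1 | 000-  (sole → essential)
  2 | -010,00-0
  10 | -010  (sole → essential)
  13 | 1101  (sole → essential)
Essential prime implicants: -010, 000-, 1101

3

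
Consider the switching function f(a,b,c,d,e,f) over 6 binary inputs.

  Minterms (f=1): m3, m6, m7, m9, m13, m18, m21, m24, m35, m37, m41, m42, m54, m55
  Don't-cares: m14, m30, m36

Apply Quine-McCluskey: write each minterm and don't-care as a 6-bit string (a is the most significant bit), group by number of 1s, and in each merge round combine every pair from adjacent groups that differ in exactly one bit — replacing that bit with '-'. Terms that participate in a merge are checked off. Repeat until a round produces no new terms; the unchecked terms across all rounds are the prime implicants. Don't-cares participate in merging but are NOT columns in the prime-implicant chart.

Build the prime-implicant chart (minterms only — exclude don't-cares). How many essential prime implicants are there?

size-2^0 implicants → 000011(✓)  000110(✓)  000111(✓)  001001(✓)  001101(✓)  001110(✓)  010010  010101  011000  011110(✓)  100011(✓)  100100(✓)  100101(✓)  101001(✓)  101010  110110(✓)  110111(✓)
size-2^1 implicants → -00011  -01001  0-1110  00-110  000-11  00011-  001-01  10010-  11011-
Unchecked terms (primes): -00011, -01001, 0-1110, 00-110, 000-11, 00011-, 001-01, 010010, 010101, 011000, 10010-, 101010, 11011-
Minterm coverage:
  m3 ⊆ -00011,000-11
  m6 ⊆ 00-110,00011-
  m7 ⊆ 000-11,00011-
  m9 ⊆ -01001,001-01
  m13 ⊆ 001-01 [E]
  m18 ⊆ 010010 [E]
  m21 ⊆ 010101 [E]
  m24 ⊆ 011000 [E]
  m35 ⊆ -00011 [E]
  m37 ⊆ 10010- [E]
  m41 ⊆ -01001 [E]
  m42 ⊆ 101010 [E]
  m54 ⊆ 11011- [E]
  m55 ⊆ 11011- [E]
E = {-00011, -01001, 001-01, 010010, 010101, 011000, 10010-, 101010, 11011-}

9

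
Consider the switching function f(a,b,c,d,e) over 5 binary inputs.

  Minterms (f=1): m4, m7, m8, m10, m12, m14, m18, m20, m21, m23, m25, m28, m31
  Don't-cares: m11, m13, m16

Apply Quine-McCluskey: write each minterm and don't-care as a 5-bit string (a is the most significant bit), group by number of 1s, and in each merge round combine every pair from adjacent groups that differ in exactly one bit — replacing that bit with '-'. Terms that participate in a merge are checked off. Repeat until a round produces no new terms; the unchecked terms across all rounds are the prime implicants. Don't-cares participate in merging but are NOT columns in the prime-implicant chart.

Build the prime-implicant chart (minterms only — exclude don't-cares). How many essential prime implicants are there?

6

Round 0: 00100✓ 00111✓ 01000✓ 01010✓ 01011✓ 01100✓ 01101✓ 01110✓ 10000✓ 10010✓ 10100✓ 10101✓ 10111✓ 11001 11100✓ 11111✓
Round 1: -0100✓ -0111 -1100✓ 0-100✓ 01-00✓ 01-10✓ 010-0✓ 0101- 011-0✓ 0110- 1-100✓ 1-111 10-00 100-0 101-1 1010-
Round 2: --100 01--0
PIs = {--100, -0111, 01--0, 0101-, 0110-, 1-111, 10-00, 100-0, 101-1, 1010-, 11001}
Coverage chart:
  m4: --100 ←essential
  m7: -0111 ←essential
  m8: 01--0 ←essential
  m10: 01--0,0101-
  m12: --100,01--0,0110-
  m14: 01--0 ←essential
  m18: 100-0 ←essential
  m20: --100,10-00,1010-
  m21: 101-1,1010-
  m23: -0111,1-111,101-1
  m25: 11001 ←essential
  m28: --100 ←essential
  m31: 1-111 ←essential
Essential: --100, -0111, 01--0, 1-111, 100-0, 11001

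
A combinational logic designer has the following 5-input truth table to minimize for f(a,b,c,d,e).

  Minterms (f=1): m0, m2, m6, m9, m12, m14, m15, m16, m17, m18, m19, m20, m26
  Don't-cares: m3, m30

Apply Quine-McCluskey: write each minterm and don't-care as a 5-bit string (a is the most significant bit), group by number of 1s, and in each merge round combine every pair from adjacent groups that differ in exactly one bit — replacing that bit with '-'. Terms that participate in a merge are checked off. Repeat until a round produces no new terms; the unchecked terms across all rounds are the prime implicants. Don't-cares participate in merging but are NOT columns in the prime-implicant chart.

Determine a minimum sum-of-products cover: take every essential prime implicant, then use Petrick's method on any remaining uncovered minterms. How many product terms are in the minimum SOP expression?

[col 0] 00000*, 00010*, 00011*, 00110*, 01001, 01100*, 01110*, 01111*, 10000*, 10001*, 10010*, 10011*, 10100*, 11010*, 11110*
[col 1] -0000*, -0010*, -0011*, -1110, 0-110, 00-10, 000-0*, 0001-*, 011-0, 0111-, 1-010, 10-00, 100-0*, 100-1*, 1000-*, 1001-*, 11-10
[col 2] -00-0, -001-, 100--
Prime implicants: -00-0, -001-, -1110, 0-110, 00-10, 01001, 011-0, 0111-, 1-010, 10-00, 100--, 11-10
PI chart (minterm → PIs covering it):
  0 | -00-0  (sole → essential)
  2 | -00-0,-001-,00-10
  6 | 0-110,00-10
  9 | 01001  (sole → essential)
  12 | 011-0  (sole → essential)
  14 | -1110,0-110,011-0,0111-
  15 | 0111-  (sole → essential)
  16 | -00-0,10-00,100--
  17 | 100--  (sole → essential)
  18 | -00-0,-001-,1-010,100--
  19 | -001-,100--
  20 | 10-00  (sole → essential)
  26 | 1-010,11-10
Essential prime implicants: -00-0, 01001, 011-0, 0111-, 10-00, 100--
Petrick residual → 0-110, 1-010
Minimum SOP uses 8 PIs: b'c'e' + a'cde' + a'bc'd'e + a'bce' + a'bcd + ac'de' + ab'd'e' + ab'c'

8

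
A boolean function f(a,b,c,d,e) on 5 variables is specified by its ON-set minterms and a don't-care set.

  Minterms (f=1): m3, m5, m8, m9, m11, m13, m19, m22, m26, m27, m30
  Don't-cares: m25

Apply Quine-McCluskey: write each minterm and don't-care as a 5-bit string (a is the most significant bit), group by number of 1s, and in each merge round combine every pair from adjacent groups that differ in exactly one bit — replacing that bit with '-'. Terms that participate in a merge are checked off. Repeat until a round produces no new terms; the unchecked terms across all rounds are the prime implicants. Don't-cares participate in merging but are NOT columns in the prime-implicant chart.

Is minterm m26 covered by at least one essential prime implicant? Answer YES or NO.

Round 0: 00011✓ 00101✓ 01000✓ 01001✓ 01011✓ 01101✓ 10011✓ 10110✓ 11001✓ 11010✓ 11011✓ 11110✓
Round 1: -0011✓ -1001✓ -1011✓ 0-011✓ 0-101 01-01 010-1✓ 0100- 1-011✓ 1-110 11-10 110-1✓ 1101-
Round 2: --011 -10-1
PIs = {--011, -10-1, 0-101, 01-01, 0100-, 1-110, 11-10, 1101-}
Coverage chart:
  m3: --011 ←essential
  m5: 0-101 ←essential
  m8: 0100- ←essential
  m9: -10-1,01-01,0100-
  m11: --011,-10-1
  m13: 0-101,01-01
  m19: --011 ←essential
  m22: 1-110 ←essential
  m26: 11-10,1101-
  m27: --011,-10-1,1101-
  m30: 1-110,11-10
Essential: --011, 0-101, 0100-, 1-110

NO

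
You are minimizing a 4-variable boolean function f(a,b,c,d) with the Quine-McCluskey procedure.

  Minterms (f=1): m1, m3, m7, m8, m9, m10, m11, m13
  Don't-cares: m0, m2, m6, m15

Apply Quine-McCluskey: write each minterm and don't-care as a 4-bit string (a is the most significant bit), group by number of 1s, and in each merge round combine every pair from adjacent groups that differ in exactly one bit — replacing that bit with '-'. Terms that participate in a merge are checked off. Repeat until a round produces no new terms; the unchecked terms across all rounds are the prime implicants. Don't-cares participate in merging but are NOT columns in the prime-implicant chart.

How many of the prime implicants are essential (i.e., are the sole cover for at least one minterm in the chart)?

2

size-2^0 implicants → 0000(✓)  0001(✓)  0010(✓)  0011(✓)  0110(✓)  0111(✓)  1000(✓)  1001(✓)  1010(✓)  1011(✓)  1101(✓)  1111(✓)
size-2^1 implicants → -000(✓)  -001(✓)  -010(✓)  -011(✓)  -111(✓)  0-10(✓)  0-11(✓)  00-0(✓)  00-1(✓)  000-(✓)  001-(✓)  011-(✓)  1-01(✓)  1-11(✓)  10-0(✓)  10-1(✓)  100-(✓)  101-(✓)  11-1(✓)
size-2^2 implicants → --11  -0-0(✓)  -0-1(✓)  -00-(✓)  -01-(✓)  0-1-  00--(✓)  1--1  10--(✓)
size-2^3 implicants → -0--
Unchecked terms (primes): --11, -0--, 0-1-, 1--1
Minterm coverage:
  m1 ⊆ -0-- [E]
  m3 ⊆ --11,-0--,0-1-
  m7 ⊆ --11,0-1-
  m8 ⊆ -0-- [E]
  m9 ⊆ -0--,1--1
  m10 ⊆ -0-- [E]
  m11 ⊆ --11,-0--,1--1
  m13 ⊆ 1--1 [E]
E = {-0--, 1--1}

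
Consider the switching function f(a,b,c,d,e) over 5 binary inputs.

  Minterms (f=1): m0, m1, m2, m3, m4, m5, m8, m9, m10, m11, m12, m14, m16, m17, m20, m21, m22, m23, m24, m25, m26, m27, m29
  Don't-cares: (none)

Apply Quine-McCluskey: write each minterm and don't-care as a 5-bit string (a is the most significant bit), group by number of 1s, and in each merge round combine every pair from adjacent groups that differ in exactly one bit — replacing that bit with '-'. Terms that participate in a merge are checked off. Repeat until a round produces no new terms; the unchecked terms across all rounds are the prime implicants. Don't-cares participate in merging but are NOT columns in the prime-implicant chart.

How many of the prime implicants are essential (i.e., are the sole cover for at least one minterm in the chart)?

6

size-2^0 implicants → 00000(✓)  00001(✓)  00010(✓)  00011(✓)  00100(✓)  00101(✓)  01000(✓)  01001(✓)  01010(✓)  01011(✓)  01100(✓)  01110(✓)  10000(✓)  10001(✓)  10100(✓)  10101(✓)  10110(✓)  10111(✓)  11000(✓)  11001(✓)  11010(✓)  11011(✓)  11101(✓)
size-2^1 implicants → -0000(✓)  -0001(✓)  -0100(✓)  -0101(✓)  -1000(✓)  -1001(✓)  -1010(✓)  -1011(✓)  0-000(✓)  0-001(✓)  0-010(✓)  0-011(✓)  0-100(✓)  00-00(✓)  00-01(✓)  000-0(✓)  000-1(✓)  0000-(✓)  0001-(✓)  0010-(✓)  01-00(✓)  01-10(✓)  010-0(✓)  010-1(✓)  0100-(✓)  0101-(✓)  011-0(✓)  1-000(✓)  1-001(✓)  1-101(✓)  10-00(✓)  10-01(✓)  1000-(✓)  101-0(✓)  101-1(✓)  1010-(✓)  1011-(✓)  11-01(✓)  110-0(✓)  110-1(✓)  1100-(✓)  1101-(✓)
size-2^2 implicants → --000(✓)  --001(✓)  -0-00(✓)  -0-01(✓)  -000-(✓)  -010-(✓)  -10-0(✓)  -10-1(✓)  -100-(✓)  -101-(✓)  0--00  0-0-0(✓)  0-0-1(✓)  0-00-(✓)  0-01-(✓)  00-0-(✓)  000--(✓)  01--0  010--(✓)  1--01  1-00-(✓)  10-0-(✓)  101--  110--(✓)
size-2^3 implicants → --00-  -0-0-  -10--  0-0--
Unchecked terms (primes): --00-, -0-0-, -10--, 0--00, 0-0--, 01--0, 1--01, 101--
Minterm coverage:
  m0 ⊆ --00-,-0-0-,0--00,0-0--
  m1 ⊆ --00-,-0-0-,0-0--
  m2 ⊆ 0-0-- [E]
  m3 ⊆ 0-0-- [E]
  m4 ⊆ -0-0-,0--00
  m5 ⊆ -0-0- [E]
  m8 ⊆ --00-,-10--,0--00,0-0--,01--0
  m9 ⊆ --00-,-10--,0-0--
  m10 ⊆ -10--,0-0--,01--0
  m11 ⊆ -10--,0-0--
  m12 ⊆ 0--00,01--0
  m14 ⊆ 01--0 [E]
  m16 ⊆ --00-,-0-0-
  m17 ⊆ --00-,-0-0-,1--01
  m20 ⊆ -0-0-,101--
  m21 ⊆ -0-0-,1--01,101--
  m22 ⊆ 101-- [E]
  m23 ⊆ 101-- [E]
  m24 ⊆ --00-,-10--
  m25 ⊆ --00-,-10--,1--01
  m26 ⊆ -10-- [E]
  m27 ⊆ -10-- [E]
  m29 ⊆ 1--01 [E]
E = {-0-0-, -10--, 0-0--, 01--0, 1--01, 101--}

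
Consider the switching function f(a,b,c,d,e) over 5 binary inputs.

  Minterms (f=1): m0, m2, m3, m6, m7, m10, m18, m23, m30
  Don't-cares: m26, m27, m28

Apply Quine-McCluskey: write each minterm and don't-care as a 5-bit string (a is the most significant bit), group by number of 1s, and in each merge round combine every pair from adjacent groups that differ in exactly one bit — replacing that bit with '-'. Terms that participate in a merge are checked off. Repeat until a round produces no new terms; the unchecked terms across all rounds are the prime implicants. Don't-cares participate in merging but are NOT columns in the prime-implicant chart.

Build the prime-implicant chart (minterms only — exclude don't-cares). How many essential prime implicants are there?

Round 0: 00000✓ 00010✓ 00011✓ 00110✓ 00111✓ 01010✓ 10010✓ 10111✓ 11010✓ 11011✓ 11100✓ 11110✓
Round 1: -0010✓ -0111 -1010✓ 0-010✓ 00-10✓ 00-11✓ 000-0 0001-✓ 0011-✓ 1-010✓ 11-10 1101- 111-0
Round 2: --010 00-1-
PIs = {--010, -0111, 00-1-, 000-0, 11-10, 1101-, 111-0}
Coverage chart:
  m0: 000-0 ←essential
  m2: --010,00-1-,000-0
  m3: 00-1- ←essential
  m6: 00-1- ←essential
  m7: -0111,00-1-
  m10: --010 ←essential
  m18: --010 ←essential
  m23: -0111 ←essential
  m30: 11-10,111-0
Essential: --010, -0111, 00-1-, 000-0

4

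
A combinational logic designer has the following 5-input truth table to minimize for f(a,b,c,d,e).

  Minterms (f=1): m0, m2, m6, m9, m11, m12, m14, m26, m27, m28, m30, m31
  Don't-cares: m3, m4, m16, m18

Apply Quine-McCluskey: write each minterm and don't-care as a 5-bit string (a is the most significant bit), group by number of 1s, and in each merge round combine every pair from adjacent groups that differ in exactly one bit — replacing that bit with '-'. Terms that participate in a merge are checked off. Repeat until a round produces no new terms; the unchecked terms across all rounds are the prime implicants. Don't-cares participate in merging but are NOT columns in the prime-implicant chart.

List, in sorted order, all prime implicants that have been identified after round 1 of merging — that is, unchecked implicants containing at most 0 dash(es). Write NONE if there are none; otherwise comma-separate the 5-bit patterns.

Round 0: 00000✓ 00010✓ 00011✓ 00100✓ 00110✓ 01001✓ 01011✓ 01100✓ 01110✓ 10000✓ 10010✓ 11010✓ 11011✓ 11100✓ 11110✓ 11111✓
Round 1: -0000✓ -0010✓ -1011 -1100✓ -1110✓ 0-011 0-100✓ 0-110✓ 00-00✓ 00-10✓ 000-0✓ 0001- 001-0✓ 010-1 011-0✓ 1-010 100-0✓ 11-10✓ 11-11✓ 1101-✓ 111-0✓ 1111-✓
Round 2: -00-0 -11-0 0-1-0 00--0 11-1-
PIs = {-00-0, -1011, -11-0, 0-011, 0-1-0, 00--0, 0001-, 010-1, 1-010, 11-1-}

NONE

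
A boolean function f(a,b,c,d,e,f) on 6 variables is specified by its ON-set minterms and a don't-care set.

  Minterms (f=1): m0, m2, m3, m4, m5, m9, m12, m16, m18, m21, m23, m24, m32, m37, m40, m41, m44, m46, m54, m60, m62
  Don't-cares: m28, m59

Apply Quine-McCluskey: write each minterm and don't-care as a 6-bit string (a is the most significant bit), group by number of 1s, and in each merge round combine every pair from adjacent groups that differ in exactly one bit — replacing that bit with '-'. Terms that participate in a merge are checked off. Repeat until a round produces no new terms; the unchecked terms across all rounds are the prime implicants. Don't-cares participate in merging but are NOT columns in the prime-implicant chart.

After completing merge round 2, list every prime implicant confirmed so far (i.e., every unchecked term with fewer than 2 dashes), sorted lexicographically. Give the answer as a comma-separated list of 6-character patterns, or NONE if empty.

-00000, -00101, -01001, 0-0101, 00-100, 000-00, 00001-, 00010-, 01-000, 0101-1, 011-00, 10-000, 101-00, 10100-, 11-110, 111011

size-2^0 implicants → 000000(✓)  000010(✓)  000011(✓)  000100(✓)  000101(✓)  001001(✓)  001100(✓)  010000(✓)  010010(✓)  010101(✓)  010111(✓)  011000(✓)  011100(✓)  100000(✓)  100101(✓)  101000(✓)  101001(✓)  101100(✓)  101110(✓)  110110(✓)  111011  111100(✓)  111110(✓)
size-2^1 implicants → -00000  -00101  -01001  -01100(✓)  -11100(✓)  0-0000(✓)  0-0010(✓)  0-0101  0-1100(✓)  00-100  000-00  0000-0(✓)  00001-  00010-  01-000  0100-0(✓)  0101-1  011-00  1-1100(✓)  1-1110(✓)  10-000  101-00  10100-  1011-0(✓)  11-110  1111-0(✓)
size-2^2 implicants → --1100  0-00-0  1-11-0
Unchecked terms (primes): --1100, -00000, -00101, -01001, 0-00-0, 0-0101, 00-100, 000-00, 00001-, 00010-, 01-000, 0101-1, 011-00, 1-11-0, 10-000, 101-00, 10100-, 11-110, 111011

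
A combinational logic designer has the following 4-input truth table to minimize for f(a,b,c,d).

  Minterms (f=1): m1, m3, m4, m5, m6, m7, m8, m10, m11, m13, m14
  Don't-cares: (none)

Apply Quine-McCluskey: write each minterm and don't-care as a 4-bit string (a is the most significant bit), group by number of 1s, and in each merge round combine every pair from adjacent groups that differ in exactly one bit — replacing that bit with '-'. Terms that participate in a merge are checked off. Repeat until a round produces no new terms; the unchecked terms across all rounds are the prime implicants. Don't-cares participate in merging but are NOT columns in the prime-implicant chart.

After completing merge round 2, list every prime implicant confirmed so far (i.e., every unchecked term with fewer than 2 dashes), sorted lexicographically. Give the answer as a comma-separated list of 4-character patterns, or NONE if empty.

size-2^0 implicants → 0001(✓)  0011(✓)  0100(✓)  0101(✓)  0110(✓)  0111(✓)  1000(✓)  1010(✓)  1011(✓)  1101(✓)  1110(✓)
size-2^1 implicants → -011  -101  -110  0-01(✓)  0-11(✓)  00-1(✓)  01-0(✓)  01-1(✓)  010-(✓)  011-(✓)  1-10  10-0  101-
size-2^2 implicants → 0--1  01--
Unchecked terms (primes): -011, -101, -110, 0--1, 01--, 1-10, 10-0, 101-

-011, -101, -110, 1-10, 10-0, 101-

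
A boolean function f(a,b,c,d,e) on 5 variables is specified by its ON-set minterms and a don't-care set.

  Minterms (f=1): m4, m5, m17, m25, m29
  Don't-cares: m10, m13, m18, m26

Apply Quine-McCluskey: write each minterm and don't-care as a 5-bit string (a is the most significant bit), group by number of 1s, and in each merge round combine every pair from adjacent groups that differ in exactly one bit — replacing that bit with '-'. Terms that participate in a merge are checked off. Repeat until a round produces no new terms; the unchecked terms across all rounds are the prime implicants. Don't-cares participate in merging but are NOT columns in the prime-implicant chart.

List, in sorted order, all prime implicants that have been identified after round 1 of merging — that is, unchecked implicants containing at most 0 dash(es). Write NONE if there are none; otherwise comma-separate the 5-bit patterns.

[col 0] 00100*, 00101*, 01010*, 01101*, 10001*, 10010*, 11001*, 11010*, 11101*
[col 1] -1010, -1101, 0-101, 0010-, 1-001, 1-010, 11-01
Prime implicants: -1010, -1101, 0-101, 0010-, 1-001, 1-010, 11-01

NONE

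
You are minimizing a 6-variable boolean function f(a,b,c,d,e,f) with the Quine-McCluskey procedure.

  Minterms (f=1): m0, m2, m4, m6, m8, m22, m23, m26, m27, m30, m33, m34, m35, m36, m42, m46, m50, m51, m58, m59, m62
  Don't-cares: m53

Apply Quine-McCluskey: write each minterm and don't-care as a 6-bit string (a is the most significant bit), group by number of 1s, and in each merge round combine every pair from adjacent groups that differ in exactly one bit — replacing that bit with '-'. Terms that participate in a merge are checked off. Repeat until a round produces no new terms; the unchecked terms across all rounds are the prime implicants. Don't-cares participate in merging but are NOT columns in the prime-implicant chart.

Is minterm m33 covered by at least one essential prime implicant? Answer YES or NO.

YES

Round 0: 000000✓ 000010✓ 000100✓ 000110✓ 001000✓ 010110✓ 010111✓ 011010✓ 011011✓ 011110✓ 100001✓ 100010✓ 100011✓ 100100✓ 101010✓ 101110✓ 110010✓ 110011✓ 110101 111010✓ 111011✓ 111110✓
Round 1: -00010 -00100 -11010✓ -11011✓ -11110✓ 0-0110 00-000 000-00✓ 000-10✓ 0000-0✓ 0001-0✓ 01-110 01011- 011-10✓ 01101-✓ 1-0010✓ 1-0011✓ 1-1010✓ 1-1110✓ 10-010✓ 1000-1 10001-✓ 101-10✓ 11-010✓ 11-011✓ 11001-✓ 111-10✓ 11101-✓
Round 2: -11-10 -1101- 000--0 1--010 1-001- 1-1-10 11-01-
PIs = {-00010, -00100, -11-10, -1101-, 0-0110, 00-000, 000--0, 01-110, 01011-, 1--010, 1-001-, 1-1-10, 1000-1, 11-01-, 110101}
Coverage chart:
  m0: 00-000,000--0
  m2: -00010,000--0
  m4: -00100,000--0
  m6: 0-0110,000--0
  m8: 00-000 ←essential
  m22: 0-0110,01-110,01011-
  m23: 01011- ←essential
  m26: -11-10,-1101-
  m27: -1101- ←essential
  m30: -11-10,01-110
  m33: 1000-1 ←essential
  m34: -00010,1--010,1-001-
  m35: 1-001-,1000-1
  m36: -00100 ←essential
  m42: 1--010,1-1-10
  m46: 1-1-10 ←essential
  m50: 1--010,1-001-,11-01-
  m51: 1-001-,11-01-
  m58: -11-10,-1101-,1--010,1-1-10,11-01-
  m59: -1101-,11-01-
  m62: -11-10,1-1-10
Essential: -00100, -1101-, 00-000, 01011-, 1-1-10, 1000-1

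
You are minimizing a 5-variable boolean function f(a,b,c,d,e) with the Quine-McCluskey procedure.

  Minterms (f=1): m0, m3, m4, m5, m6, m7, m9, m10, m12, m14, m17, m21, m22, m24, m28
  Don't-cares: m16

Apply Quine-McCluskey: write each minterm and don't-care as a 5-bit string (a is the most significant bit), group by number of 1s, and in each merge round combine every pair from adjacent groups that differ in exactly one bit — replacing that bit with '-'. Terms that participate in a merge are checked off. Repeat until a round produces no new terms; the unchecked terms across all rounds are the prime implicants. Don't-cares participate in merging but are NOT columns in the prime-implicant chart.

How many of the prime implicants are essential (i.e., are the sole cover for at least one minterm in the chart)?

4

size-2^0 implicants → 00000(✓)  00011(✓)  00100(✓)  00101(✓)  00110(✓)  00111(✓)  01001  01010(✓)  01100(✓)  01110(✓)  10000(✓)  10001(✓)  10101(✓)  10110(✓)  11000(✓)  11100(✓)
size-2^1 implicants → -0000  -0101  -0110  -1100  0-100(✓)  0-110(✓)  00-00  00-11  001-0(✓)  001-1(✓)  0010-(✓)  0011-(✓)  01-10  011-0(✓)  1-000  10-01  1000-  11-00
size-2^2 implicants → 0-1-0  001--
Unchecked terms (primes): -0000, -0101, -0110, -1100, 0-1-0, 00-00, 00-11, 001--, 01-10, 01001, 1-000, 10-01, 1000-, 11-00
Minterm coverage:
  m0 ⊆ -0000,00-00
  m3 ⊆ 00-11 [E]
  m4 ⊆ 0-1-0,00-00,001--
  m5 ⊆ -0101,001--
  m6 ⊆ -0110,0-1-0,001--
  m7 ⊆ 00-11,001--
  m9 ⊆ 01001 [E]
  m10 ⊆ 01-10 [E]
  m12 ⊆ -1100,0-1-0
  m14 ⊆ 0-1-0,01-10
  m17 ⊆ 10-01,1000-
  m21 ⊆ -0101,10-01
  m22 ⊆ -0110 [E]
  m24 ⊆ 1-000,11-00
  m28 ⊆ -1100,11-00
E = {-0110, 00-11, 01-10, 01001}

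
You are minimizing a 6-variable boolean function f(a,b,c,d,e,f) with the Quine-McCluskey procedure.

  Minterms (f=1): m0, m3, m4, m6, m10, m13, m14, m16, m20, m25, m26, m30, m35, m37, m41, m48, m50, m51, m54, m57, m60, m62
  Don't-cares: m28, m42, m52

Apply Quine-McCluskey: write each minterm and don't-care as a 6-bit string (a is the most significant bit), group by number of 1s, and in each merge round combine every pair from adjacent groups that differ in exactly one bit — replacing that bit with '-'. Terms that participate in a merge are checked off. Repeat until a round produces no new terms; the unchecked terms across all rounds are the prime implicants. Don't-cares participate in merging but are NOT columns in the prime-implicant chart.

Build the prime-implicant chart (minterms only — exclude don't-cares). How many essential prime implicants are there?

7

[col 0] 000000*, 000011*, 000100*, 000110*, 001010*, 001101, 001110*, 010000*, 010100*, 011001*, 011010*, 011100*, 011110*, 100011*, 100101, 101001*, 101010*, 110000*, 110010*, 110011*, 110100*, 110110*, 111001*, 111100*, 111110*
[col 1] -00011, -01010, -10000*, -10100*, -11001, -11100*, -11110*, 0-0000*, 0-0100*, 0-1010*, 0-1110*, 00-110, 000-00*, 0001-0, 001-10*, 01-100*, 010-00*, 011-10*, 0111-0*, 1-0011, 1-1001, 11-100*, 11-110*, 110-00*, 110-10*, 1100-0*, 11001-, 1101-0*, 1111-0*
[col 2] -1-100, -10-00, -111-0, 0-0-00, 0-1-10, 11-1-0, 110--0
Prime implicants: -00011, -01010, -1-100, -10-00, -11001, -111-0, 0-0-00, 0-1-10, 00-110, 0001-0, 001101, 1-0011, 1-1001, 100101, 11-1-0, 110--0, 11001-
PI chart (minterm → PIs covering it):
  0 | 0-0-00  (sole → essential)
  3 | -00011  (sole → essential)
  4 | 0-0-00,0001-0
  6 | 00-110,0001-0
  10 | -01010,0-1-10
  13 | 001101  (sole → essential)
  14 | 0-1-10,00-110
  16 | -10-00,0-0-00
  20 | -1-100,-10-00,0-0-00
  25 | -11001  (sole → essential)
  26 | 0-1-10  (sole → essential)
  30 | -111-0,0-1-10
  35 | -00011,1-0011
  37 | 100101  (sole → essential)
  41 | 1-1001  (sole → essential)
  48 | -10-00,110--0
  50 | 110--0,11001-
  51 | 1-0011,11001-
  54 | 11-1-0,110--0
  57 | -11001,1-1001
  60 | -1-100,-111-0,11-1-0
  62 | -111-0,11-1-0
Essential prime implicants: -00011, -11001, 0-0-00, 0-1-10, 001101, 1-1001, 100101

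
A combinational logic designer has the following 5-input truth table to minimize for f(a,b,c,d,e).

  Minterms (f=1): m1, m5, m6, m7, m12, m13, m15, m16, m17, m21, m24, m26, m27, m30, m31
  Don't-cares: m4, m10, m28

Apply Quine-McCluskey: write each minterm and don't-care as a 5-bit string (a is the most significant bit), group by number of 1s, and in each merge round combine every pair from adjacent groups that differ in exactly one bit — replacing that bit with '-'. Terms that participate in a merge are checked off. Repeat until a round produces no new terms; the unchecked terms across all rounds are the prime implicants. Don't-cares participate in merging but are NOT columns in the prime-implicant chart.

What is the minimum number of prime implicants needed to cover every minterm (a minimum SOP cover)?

6

size-2^0 implicants → 00001(✓)  00100(✓)  00101(✓)  00110(✓)  00111(✓)  01010(✓)  01100(✓)  01101(✓)  01111(✓)  10000(✓)  10001(✓)  10101(✓)  11000(✓)  11010(✓)  11011(✓)  11100(✓)  11110(✓)  11111(✓)
size-2^1 implicants → -0001(✓)  -0101(✓)  -1010  -1100  -1111  0-100(✓)  0-101(✓)  0-111(✓)  00-01(✓)  001-0(✓)  001-1(✓)  0010-(✓)  0011-(✓)  011-1(✓)  0110-(✓)  1-000  10-01(✓)  1000-  11-00(✓)  11-10(✓)  11-11(✓)  110-0(✓)  1101-(✓)  111-0(✓)  1111-(✓)
size-2^2 implicants → -0-01  0-1-1  0-10-  001--  11--0  11-1-
Unchecked terms (primes): -0-01, -1010, -1100, -1111, 0-1-1, 0-10-, 001--, 1-000, 1000-, 11--0, 11-1-
Minterm coverage:
  m1 ⊆ -0-01 [E]
  m5 ⊆ -0-01,0-1-1,0-10-,001--
  m6 ⊆ 001-- [E]
  m7 ⊆ 0-1-1,001--
  m12 ⊆ -1100,0-10-
  m13 ⊆ 0-1-1,0-10-
  m15 ⊆ -1111,0-1-1
  m16 ⊆ 1-000,1000-
  m17 ⊆ -0-01,1000-
  m21 ⊆ -0-01 [E]
  m24 ⊆ 1-000,11--0
  m26 ⊆ -1010,11--0,11-1-
  m27 ⊆ 11-1- [E]
  m30 ⊆ 11--0,11-1-
  m31 ⊆ -1111,11-1-
E = {-0-01, 001--, 11-1-}
Petrick residual → -1100, 0-1-1, 1-000
Cover = b'd'e + bcd'e' + a'ce + a'b'c + ac'd'e' + abd  |cover|=6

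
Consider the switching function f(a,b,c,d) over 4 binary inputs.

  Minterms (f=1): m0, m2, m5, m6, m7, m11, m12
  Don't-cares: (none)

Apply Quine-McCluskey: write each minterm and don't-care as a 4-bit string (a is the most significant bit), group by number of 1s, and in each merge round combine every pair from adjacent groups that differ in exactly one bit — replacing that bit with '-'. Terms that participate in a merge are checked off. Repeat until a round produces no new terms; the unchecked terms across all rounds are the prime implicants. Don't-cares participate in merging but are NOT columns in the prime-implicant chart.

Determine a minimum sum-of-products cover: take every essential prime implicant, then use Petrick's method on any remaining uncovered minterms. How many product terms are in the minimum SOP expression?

Round 0: 0000✓ 0010✓ 0101✓ 0110✓ 0111✓ 1011 1100
Round 1: 0-10 00-0 01-1 011-
PIs = {0-10, 00-0, 01-1, 011-, 1011, 1100}
Coverage chart:
  m0: 00-0 ←essential
  m2: 0-10,00-0
  m5: 01-1 ←essential
  m6: 0-10,011-
  m7: 01-1,011-
  m11: 1011 ←essential
  m12: 1100 ←essential
Essential: 00-0, 01-1, 1011, 1100
Petrick residual → 0-10
Min cover (5 terms): a'cd' + a'b'd' + a'bd + ab'cd + abc'd'

5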